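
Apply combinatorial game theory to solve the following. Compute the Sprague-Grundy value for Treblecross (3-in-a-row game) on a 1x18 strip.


Treblecross: place X on empty cells; 3-in-a-row wins.
Playing within two cells of an existing X lets the opponent win at once, so sensible play treats the cells i-2..i+2 around each X as dead. The player left with no safe cell loses, so this is a normal-play take-away game on strips of safe cells.
Placing X at cell i (0-indexed) of a strip of k safe cells leaves independent strips of sizes max(0, i-2) and max(0, k-i-3). Hence G(k) = mex{ G(max(0,i-2)) XOR G(max(0,k-i-3)) : 0 <= i < k }, with G(0) = 0.
G(1): splits (0,0):0^0=0 -> mex({0}) = 1
G(2): splits (0,0):0^0=0 -> mex({0}) = 1
G(3): splits (0,0):0^0=0 -> mex({0}) = 1
G(4): splits (0,1):0^1=1 (0,0):0^0=0 -> mex({0, 1}) = 2
G(5): splits (0,2):0^1=1 (0,1):0^1=1 (0,0):0^0=0 -> mex({0, 1}) = 2
G(6) = mex({1}) = 0
G(7) = mex({0, 1, 2}) = 3
G(8) = mex({0, 1, 2}) = 3
G(9) = mex({0, 2}) = 1
G(10) = mex({0, 2, 3}) = 1
G(11) = mex({0, 3}) = 1
G(12) = mex({1, 3}) = 0
G(13) = mex({0, 1, 2, 3}) = 4
G(14) = mex({0, 1, 2}) = 3
G(15) = mex({0, 1, 2}) = 3
G(16) = mex({0, 1, 2, 4}) = 3
G(17) = mex({0, 1, 3, 4}) = 2
G(18) = mex({0, 1, 3, 4}) = 2
Therefore G(18) = 2.

2


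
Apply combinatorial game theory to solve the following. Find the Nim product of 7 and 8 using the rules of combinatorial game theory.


Nim multiplication is bilinear over XOR: (u XOR v) * w = (u*w) XOR (v*w).
So we split each operand into its bit components and XOR the pairwise Nim products.
7 = 1 + 2 + 4 (as XOR of powers of 2).
8 = 8 (as XOR of powers of 2).
Using the standard Nim-product table on single bits:
  2*2 = 3,   2*4 = 8,   2*8 = 12,
  4*4 = 6,   4*8 = 11,  8*8 = 13,
and  1*x = x (identity), k*l = l*k (commutative).
Pairwise Nim products:
  1 * 8 = 8
  2 * 8 = 12
  4 * 8 = 11
XOR them: 8 XOR 12 XOR 11 = 15.
Result: 7 * 8 = 15 (in Nim).

15


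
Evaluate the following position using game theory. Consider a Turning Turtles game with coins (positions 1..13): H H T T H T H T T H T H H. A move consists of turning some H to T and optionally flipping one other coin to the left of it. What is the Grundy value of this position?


Coins: H H T T H T H T T H T H H
Key fact: a single head at position k behaves exactly like a Nim heap of size k (turning it to T and optionally flipping a coin at j < k corresponds to moving the heap from k to j, or to 0), and heads combine as a disjunctive sum (two heads at the same place would cancel, matching j XOR j = 0). So the Nim-value is the XOR of the 1-indexed positions of the heads.
Face-up positions (1-indexed): [1, 2, 5, 7, 10, 12, 13]
XOR 0 with 1: 0 XOR 1 = 1
XOR 1 with 2: 1 XOR 2 = 3
XOR 3 with 5: 3 XOR 5 = 6
XOR 6 with 7: 6 XOR 7 = 1
XOR 1 with 10: 1 XOR 10 = 11
XOR 11 with 12: 11 XOR 12 = 7
XOR 7 with 13: 7 XOR 13 = 10
Nim-value = 10

10


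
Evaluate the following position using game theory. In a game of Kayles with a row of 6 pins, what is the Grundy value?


Kayles: a move removes 1 or 2 adjacent pins from a contiguous row.
Removing pins from a row of k leaves two independent rows (a, b) with a + b = k - 1 (one pin) or a + b = k - 2 (two pins); an end removal gives a = 0.
By Sprague-Grundy, G(k) = mex{ G(a) XOR G(b) } over all these splits. G(0) = 0.
G(1): splits (0,0):0^0=0 -> mex({0}) = 1
G(2): splits (0,1):0^1=1 (0,0):0^0=0 -> mex({0, 1}) = 2
G(3): splits (0,2):0^2=2 (1,1):1^1=0 (0,1):0^1=1 -> mex({0, 1, 2}) = 3
G(4): splits (0,3):0^3=3 (1,2):1^2=3 (0,2):0^2=2 (1,1):1^1=0 -> mex({0, 2, 3}) = 1
G(5): splits (0,4):0^1=1 (1,3):1^3=2 (2,2):2^2=0 (0,3):0^3=3 (1,2):1^2=3 -> mex({0, 1, 2, 3}) = 4
G(6) = mex({0, 1, 2, 4}) = 3
Therefore G(6) = 3.

3


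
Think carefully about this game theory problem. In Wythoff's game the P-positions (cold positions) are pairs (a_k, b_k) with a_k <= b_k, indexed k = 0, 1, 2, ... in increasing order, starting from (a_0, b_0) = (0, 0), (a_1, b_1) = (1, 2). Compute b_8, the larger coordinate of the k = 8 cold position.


By Wythoff's theorem, a_k = floor(k * phi) and b_k = floor(k * phi^2) = a_k + k, where phi = (1 + sqrt(5))/2 is the golden ratio.
phi = (1 + sqrt(5))/2 = 1.618034
phi^2 = phi + 1 = 2.618034
k = 8
k * phi^2 = 8 * 2.618034 = 20.944272
b_8 = floor(k * phi^2) = 20 (check: a_8 + k = 12 + 8 = 20)

20


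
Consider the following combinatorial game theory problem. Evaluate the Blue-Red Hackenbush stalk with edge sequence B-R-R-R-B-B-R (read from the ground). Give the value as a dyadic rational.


Edges (from ground): B-R-R-R-B-B-R
By Berlekamp's sign-expansion rule, a Blue-Red Hackenbush stalk has the value of the surreal number whose sign sequence is the edge sequence with B -> + and R -> -.
Sign sequence: +---++-
Trace the sign expansion in the surreal number tree, starting from 0:
Edge 1: B (sign +) -> bounds (0, +inf), value = 1
Edge 2: R (sign -) -> bounds (0, 1), value = 1/2
Edge 3: R (sign -) -> bounds (0, 1/2), value = 1/4
Edge 4: R (sign -) -> bounds (0, 1/4), value = 1/8
Edge 5: B (sign +) -> bounds (1/8, 1/4), value = 3/16
Edge 6: B (sign +) -> bounds (3/16, 1/4), value = 7/32
Edge 7: R (sign -) -> bounds (3/16, 7/32), value = 13/64
Game value = 13/64

13/64


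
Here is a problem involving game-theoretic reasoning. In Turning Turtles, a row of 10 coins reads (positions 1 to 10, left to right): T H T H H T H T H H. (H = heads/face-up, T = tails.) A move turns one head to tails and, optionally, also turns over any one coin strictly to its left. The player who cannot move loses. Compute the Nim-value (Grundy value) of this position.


Coins: T H T H H T H T H H
Key fact: a single head at position k behaves exactly like a Nim heap of size k (turning it to T and optionally flipping a coin at j < k corresponds to moving the heap from k to j, or to 0), and heads combine as a disjunctive sum (two heads at the same place would cancel, matching j XOR j = 0). So the Nim-value is the XOR of the 1-indexed positions of the heads.
Face-up positions (1-indexed): [2, 4, 5, 7, 9, 10]
XOR 0 with 2: 0 XOR 2 = 2
XOR 2 with 4: 2 XOR 4 = 6
XOR 6 with 5: 6 XOR 5 = 3
XOR 3 with 7: 3 XOR 7 = 4
XOR 4 with 9: 4 XOR 9 = 13
XOR 13 with 10: 13 XOR 10 = 7
Nim-value = 7

7


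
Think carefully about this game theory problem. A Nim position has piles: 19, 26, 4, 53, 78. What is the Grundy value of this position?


We need the XOR (exclusive or) of all pile sizes.
After XOR-ing pile 1 (size 19): 0 XOR 19 = 19
After XOR-ing pile 2 (size 26): 19 XOR 26 = 9
After XOR-ing pile 3 (size 4): 9 XOR 4 = 13
After XOR-ing pile 4 (size 53): 13 XOR 53 = 56
After XOR-ing pile 5 (size 78): 56 XOR 78 = 118
The Nim-value of this position is 118.

118


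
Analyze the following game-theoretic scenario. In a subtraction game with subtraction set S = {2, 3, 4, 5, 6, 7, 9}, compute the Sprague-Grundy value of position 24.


The subtraction set is S = {2, 3, 4, 5, 6, 7, 9}.
G(k) = mex{ G(k - s) : s in S, s <= k }. We compute iteratively: G(0) = 0.
G(1) = mex({}) = 0
G(2) = mex({0}) = 1
G(3) = mex({0}) = 1
G(4) = mex({0, 1}) = 2
G(5) = mex({0, 1}) = 2
G(6) = mex({0, 1, 2}) = 3
G(7) = mex({0, 1, 2}) = 3
G(8) = mex({0, 1, 2, 3}) = 4
G(9) = mex({0, 1, 2, 3}) = 4
G(10) = mex({0, 1, 2, 3, 4}) = 5
G(11) = mex({1, 2, 3, 4}) = 0
G(12) = mex({1, 2, 3, 4, 5}) = 0
G(13) = mex({0, 2, 3, 4, 5}) = 1
G(14) = mex({0, 2, 3, 4, 5}) = 1
G(15) = mex({0, 1, 3, 4, 5}) = 2
G(16) = mex({0, 1, 3, 4, 5}) = 2
G(17) = mex({0, 1, 2, 4, 5}) = 3
G(18) = mex({0, 1, 2, 4}) = 3
G(19) = mex({0, 1, 2, 3, 5}) = 4
Observe that G(11)..G(19) = 0, 0, 1, 1, 2, 2, 3, 3, 4 repeats G(0)..G(8) = 0, 0, 1, 1, 2, 2, 3, 3, 4.
For k >= max(S) = 9, G(k) is determined by the previous 9 values G(k-9)..G(k-1); a window of 9 consecutive values has recurred shifted by 11, so by induction G(k + 11) = G(k) for all k >= 0: the sequence is periodic from the start with period 11.
One period: G(0..10) = 0, 0, 1, 1, 2, 2, 3, 3, 4, 4, 5.
24 mod 11 = 2, so G(24) = G(2) = 1.

1


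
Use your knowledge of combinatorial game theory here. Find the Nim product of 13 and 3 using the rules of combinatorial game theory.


Nim multiplication is bilinear over XOR: (u XOR v) * w = (u*w) XOR (v*w).
So we split each operand into its bit components and XOR the pairwise Nim products.
13 = 1 + 4 + 8 (as XOR of powers of 2).
3 = 1 + 2 (as XOR of powers of 2).
Using the standard Nim-product table on single bits:
  2*2 = 3,   2*4 = 8,   2*8 = 12,
  4*4 = 6,   4*8 = 11,  8*8 = 13,
and  1*x = x (identity), k*l = l*k (commutative).
Pairwise Nim products:
  1 * 1 = 1
  1 * 2 = 2
  4 * 1 = 4
  4 * 2 = 8
  8 * 1 = 8
  8 * 2 = 12
XOR them: 1 XOR 2 XOR 4 XOR 8 XOR 8 XOR 12 = 11.
Result: 13 * 3 = 11 (in Nim).

11


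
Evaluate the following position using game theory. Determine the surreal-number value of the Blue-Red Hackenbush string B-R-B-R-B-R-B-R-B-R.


Edges (from ground): B-R-B-R-B-R-B-R-B-R
By Berlekamp's sign-expansion rule, a Blue-Red Hackenbush stalk has the value of the surreal number whose sign sequence is the edge sequence with B -> + and R -> -.
Sign sequence: +-+-+-+-+-
Trace the sign expansion in the surreal number tree, starting from 0:
Edge 1: B (sign +) -> bounds (0, +inf), value = 1
Edge 2: R (sign -) -> bounds (0, 1), value = 1/2
Edge 3: B (sign +) -> bounds (1/2, 1), value = 3/4
Edge 4: R (sign -) -> bounds (1/2, 3/4), value = 5/8
Edge 5: B (sign +) -> bounds (5/8, 3/4), value = 11/16
Edge 6: R (sign -) -> bounds (5/8, 11/16), value = 21/32
Edge 7: B (sign +) -> bounds (21/32, 11/16), value = 43/64
Edge 8: R (sign -) -> bounds (21/32, 43/64), value = 85/128
Edge 9: B (sign +) -> bounds (85/128, 43/64), value = 171/256
Edge 10: R (sign -) -> bounds (85/128, 171/256), value = 341/512
Game value = 341/512

341/512


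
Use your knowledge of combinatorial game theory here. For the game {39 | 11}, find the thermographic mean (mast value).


Game = {39 | 11}, a switch {a | b} with numbers a > b.
Its thermograph has left wall a - t and right wall b + t, which meet at t = (a - b)/2, where both equal (a + b)/2. So the mast (mean value) is at (a + b)/2.
Mean = (39 + (11))/2 = 50/2 = 25

25


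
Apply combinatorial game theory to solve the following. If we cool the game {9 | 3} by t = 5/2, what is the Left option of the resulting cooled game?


Original game: {9 | 3} (a switch {a | b} with a > b).
Cooling by t (for t below the temperature (a - b)/2 = 3) taxes each move by t: {a | b} cooled by t is {a - t | b + t}.
Cooling amount: t = 5/2
Cooled Left option: 9 - 5/2 = 13/2
Cooled Right option: 3 + 5/2 = 11/2
Cooled game: {13/2 | 11/2}
Left option = 13/2

13/2


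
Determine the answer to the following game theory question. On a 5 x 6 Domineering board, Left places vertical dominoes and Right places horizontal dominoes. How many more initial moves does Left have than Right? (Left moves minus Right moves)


Board is 5 x 6 (rows x cols).
Left (vertical) placements: (rows-1) * cols = 4 * 6 = 24
Right (horizontal) placements: rows * (cols-1) = 5 * 5 = 25
Advantage = Left - Right = 24 - 25 = -1

-1


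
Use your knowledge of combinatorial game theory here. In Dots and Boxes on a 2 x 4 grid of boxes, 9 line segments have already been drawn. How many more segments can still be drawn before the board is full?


Grid: 2 x 4 boxes, i.e. 3 rows and 5 columns of dots.
Horizontal edges: (rows + 1) * cols = 3 * 4 = 12
Vertical edges: rows * (cols + 1) = 2 * 5 = 10
Total edges: 12 + 10 = 22
Edges drawn: 9
Remaining: 22 - 9 = 13

13


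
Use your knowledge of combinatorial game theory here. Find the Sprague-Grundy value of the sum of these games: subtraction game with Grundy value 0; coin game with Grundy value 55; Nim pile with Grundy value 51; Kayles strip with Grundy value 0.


By the Sprague-Grundy theorem, the Grundy value of a sum of games is the XOR of individual Grundy values.
subtraction game: Grundy value = 0. Running XOR: 0 XOR 0 = 0
coin game: Grundy value = 55. Running XOR: 0 XOR 55 = 55
Nim pile: Grundy value = 51. Running XOR: 55 XOR 51 = 4
Kayles strip: Grundy value = 0. Running XOR: 4 XOR 0 = 4
The combined Grundy value is 4.

4


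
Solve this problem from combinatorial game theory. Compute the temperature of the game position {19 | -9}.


The game is {19 | -9}, a switch {a | b} with numbers a > b.
Cooling {a | b} by t gives {a - t | b + t}, which stops being hot when a - t = b + t, i.e. at t = (a - b)/2. So the temperature of a switch is (a - b)/2.
Temperature = (Left option - Right option) / 2
= (19 - (-9)) / 2
= 28 / 2
= 14

14


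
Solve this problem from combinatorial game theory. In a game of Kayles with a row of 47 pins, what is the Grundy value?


Kayles: a move removes 1 or 2 adjacent pins from a contiguous row.
Removing pins from a row of k leaves two independent rows (a, b) with a + b = k - 1 (one pin) or a + b = k - 2 (two pins); an end removal gives a = 0.
By Sprague-Grundy, G(k) = mex{ G(a) XOR G(b) } over all these splits. G(0) = 0.
G(1): splits (0,0):0^0=0 -> mex({0}) = 1
G(2): splits (0,1):0^1=1 (0,0):0^0=0 -> mex({0, 1}) = 2
G(3): splits (0,2):0^2=2 (1,1):1^1=0 (0,1):0^1=1 -> mex({0, 1, 2}) = 3
G(4): splits (0,3):0^3=3 (1,2):1^2=3 (0,2):0^2=2 (1,1):1^1=0 -> mex({0, 2, 3}) = 1
G(5): splits (0,4):0^1=1 (1,3):1^3=2 (2,2):2^2=0 (0,3):0^3=3 (1,2):1^2=3 -> mex({0, 1, 2, 3}) = 4
G(6) = mex({0, 1, 2, 4}) = 3
G(7) = mex({0, 1, 3, 4, 5}) = 2
G(8) = mex({0, 2, 3, 5, 6}) = 1
G(9) = mex({0, 1, 2, 3, 6, 7}) = 4
G(10) = mex({0, 1, 3, 4, 5, 7}) = 2
G(11) = mex({0, 1, 2, 3, 4, 5}) = 6
G(12) = mex({0, 1, 2, 3, 5, 6, 7}) = 4
G(13) = mex({0, 2, 3, 4, 6, 7}) = 1
G(14) = mex({0, 1, 4, 5, 6, 7}) = 2
G(15) = mex({0, 1, 2, 3, 4, 5, 6}) = 7
G(16) = mex({0, 2, 3, 5, 6, 7}) = 1
G(17) = mex({0, 1, 2, 3, 5, 6, 7}) = 4
G(18) = mex({0, 1, 2, 4, 5, 6}) = 3
G(19) = mex({0, 1, 3, 4, 5, 7}) = 2
G(20) = mex({0, 2, 3, 4, 5, 6, 7}) = 1
G(21) = mex({0, 1, 2, 3, 5, 6, 7}) = 4
G(22) = mex({0, 1, 2, 3, 4, 5, 7}) = 6
G(23) = mex({0, 1, 2, 3, 4, 5, 6}) = 7
G(24) = mex({0, 1, 2, 3, 5, 6, 7}) = 4
G(25) = mex({0, 2, 3, 4, 6, 7}) = 1
G(26) = mex({0, 1, 3, 4, 5, 6, 7}) = 2
G(27) = mex({0, 1, 2, 3, 4, 5, 6, 7}) = 8
G(28) = mex({0, 1, 2, 3, 4, 6, 7, 8}) = 5
G(29) = mex({0, 1, 2, 3, 5, 6, 7, 8, 9}) = 4
G(30) = mex({0, 1, 2, 3, 4, 5, 6, 9, 10}) = 7
G(31) = mex({0, 1, 3, 4, 5, 7, 10, 11}) = 2
G(32) = mex({0, 2, 3, 4, 5, 6, 7, 9, 11}) = 1
G(33) = mex({0, 1, 2, 3, 4, 5, 6, 7, 9, 12}) = 8
G(34) = mex({0, 1, 2, 3, 4, 5, 7, 8, 11, 12}) = 6
G(35) = mex({0, 1, 2, 3, 4, 5, 6, 8, 9, 10, 11}) = 7
G(36) = mex({0, 1, 2, 3, 5, 6, 7, 9, 10}) = 4
G(37) = mex({0, 2, 3, 4, 6, 7, 9, 10, 11, 12}) = 1
G(38) = mex({0, 1, 3, 4, 5, 6, 7, 9, 10, 11, 12}) = 2
G(39) = mex({0, 1, 2, 4, 5, 6, 7, 9, 10, 12, 14}) = 3
G(40) = mex({0, 2, 3, 4, 6, 7, 11, 12, 14}) = 1
G(41) = mex({0, 1, 2, 3, 5, 6, 7, 9, 10, 11, 12}) = 4
G(42) = mex({0, 1, 2, 3, 4, 5, 6, 9, 10}) = 7
G(43) = mex({0, 1, 3, 4, 5, 7, 9, 10, 12, 15}) = 2
G(44) = mex({0, 2, 3, 4, 5, 6, 7, 9, 10, 12, 15}) = 1
G(45) = mex({0, 1, 2, 3, 4, 5, 6, 7, 9, 10, 12, 14}) = 8
G(46) = mex({0, 1, 3, 4, 5, 7, 8, 11, 12, 14}) = 2
G(47) = mex({0, 1, 2, 3, 4, 5, 6, 8, 9, 10, 11, 12}) = 7
Therefore G(47) = 7.

7


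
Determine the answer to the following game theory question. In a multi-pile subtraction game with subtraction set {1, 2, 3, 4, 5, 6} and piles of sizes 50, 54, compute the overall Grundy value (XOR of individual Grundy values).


Subtraction set: {1, 2, 3, 4, 5, 6}
For this subtraction set, G(n) = n mod 7 (period = max + 1 = 7).
Pile 1 (size 50): G(50) = 50 mod 7 = 1
Pile 2 (size 54): G(54) = 54 mod 7 = 5
Total Grundy value = XOR of all: 1 XOR 5 = 4

4


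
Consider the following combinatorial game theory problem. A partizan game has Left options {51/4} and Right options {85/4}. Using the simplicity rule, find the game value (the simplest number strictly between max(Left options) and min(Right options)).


Left options: {51/4}, max = 51/4
Right options: {85/4}, min = 85/4
All options are numbers and max(Left) < min(Right), so by the simplicity theorem the value is the simplest (earliest-born) number strictly between 51/4 and 85/4.
Integers 13 through 21 all lie strictly between 51/4 and 85/4.
Among integers, the simplest (lowest birthday = smallest |n|; 0 is born on day 0, +-n on day n) is 13.
No non-integer in the interval can be simpler: if x is a non-integer in the interval, then floor(x) or ceil(x) also lies in the interval (the interval contains an integer), and both are proper prefixes of x's sign expansion, i.e. born earlier. So the game value is 13.
Game value = 13

13


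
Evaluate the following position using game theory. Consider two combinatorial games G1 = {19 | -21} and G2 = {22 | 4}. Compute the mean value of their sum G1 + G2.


G1 = {19 | -21}, G2 = {22 | 4}
Each is a switch {a | b} with numbers a > b; its mean value is (a + b)/2, and mean value is additive over game sums: m(G1 + G2) = m(G1) + m(G2).
Mean of G1 = (19 + (-21))/2 = -2/2 = -1
Mean of G2 = (22 + (4))/2 = 26/2 = 13
Mean of G1 + G2 = -1 + 13 = 12

12


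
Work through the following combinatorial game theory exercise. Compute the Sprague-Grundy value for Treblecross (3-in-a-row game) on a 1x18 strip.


Treblecross: place X on empty cells; 3-in-a-row wins.
Playing within two cells of an existing X lets the opponent win at once, so sensible play treats the cells i-2..i+2 around each X as dead. The player left with no safe cell loses, so this is a normal-play take-away game on strips of safe cells.
Placing X at cell i (0-indexed) of a strip of k safe cells leaves independent strips of sizes max(0, i-2) and max(0, k-i-3). Hence G(k) = mex{ G(max(0,i-2)) XOR G(max(0,k-i-3)) : 0 <= i < k }, with G(0) = 0.
G(1): splits (0,0):0^0=0 -> mex({0}) = 1
G(2): splits (0,0):0^0=0 -> mex({0}) = 1
G(3): splits (0,0):0^0=0 -> mex({0}) = 1
G(4): splits (0,1):0^1=1 (0,0):0^0=0 -> mex({0, 1}) = 2
G(5): splits (0,2):0^1=1 (0,1):0^1=1 (0,0):0^0=0 -> mex({0, 1}) = 2
G(6) = mex({1}) = 0
G(7) = mex({0, 1, 2}) = 3
G(8) = mex({0, 1, 2}) = 3
G(9) = mex({0, 2}) = 1
G(10) = mex({0, 2, 3}) = 1
G(11) = mex({0, 3}) = 1
G(12) = mex({1, 3}) = 0
G(13) = mex({0, 1, 2, 3}) = 4
G(14) = mex({0, 1, 2}) = 3
G(15) = mex({0, 1, 2}) = 3
G(16) = mex({0, 1, 2, 4}) = 3
G(17) = mex({0, 1, 3, 4}) = 2
G(18) = mex({0, 1, 3, 4}) = 2
Therefore G(18) = 2.

2


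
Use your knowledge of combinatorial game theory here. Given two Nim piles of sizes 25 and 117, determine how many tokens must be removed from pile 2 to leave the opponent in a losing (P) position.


Piles: 25 and 117
Current XOR: 25 XOR 117 = 108 (non-zero, so this is an N-position).
To make the XOR zero, we need to find a move that balances the piles.
For pile 2 (size 117): target = 117 XOR 108 = 25
We reduce pile 2 from 117 to 25.
Tokens removed: 117 - 25 = 92
Verification: 25 XOR 25 = 0

92


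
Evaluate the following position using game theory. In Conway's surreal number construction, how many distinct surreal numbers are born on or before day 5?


Day 0: {|} = 0 is born. Count = 1.
Day n: the number of surreal numbers born by day n is 2^(n+1) - 1.
By day 0: 2^1 - 1 = 1
By day 1: 2^2 - 1 = 3
By day 2: 2^3 - 1 = 7
By day 3: 2^4 - 1 = 15
By day 4: 2^5 - 1 = 31
By day 5: 2^6 - 1 = 63
By day 5: 63 surreal numbers.

63


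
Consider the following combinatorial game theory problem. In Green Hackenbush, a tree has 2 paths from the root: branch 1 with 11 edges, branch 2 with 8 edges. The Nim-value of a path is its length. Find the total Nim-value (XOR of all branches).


The tree has 2 branches from the ground vertex.
In Green Hackenbush, the Nim-value of a simple path of length k is k.
Branch 1: length 11, Nim-value = 11
Branch 2: length 8, Nim-value = 8
Total Nim-value = XOR of all branch values:
0 XOR 11 = 11
11 XOR 8 = 3
Nim-value of the tree = 3

3


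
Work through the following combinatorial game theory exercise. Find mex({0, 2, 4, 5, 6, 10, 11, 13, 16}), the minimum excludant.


Set = {0, 2, 4, 5, 6, 10, 11, 13, 16}
0 is in the set.
1 is NOT in the set. This is the mex.
mex = 1

1


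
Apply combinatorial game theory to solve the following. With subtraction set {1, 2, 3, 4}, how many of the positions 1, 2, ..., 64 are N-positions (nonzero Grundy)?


Subtraction set S = {1, 2, 3, 4}, so G(n) = n mod 5.
G(n) = 0 when n is a multiple of 5.
Multiples of 5 in [1, 64]: 12
N-positions (nonzero Grundy) = 64 - 12 = 52

52


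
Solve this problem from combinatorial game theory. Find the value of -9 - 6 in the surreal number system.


x = -9, y = 6
x - y = -9 - 6 = -15

-15


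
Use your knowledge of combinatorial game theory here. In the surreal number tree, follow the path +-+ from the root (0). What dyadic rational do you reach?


Sign expansion: +-+
Rule: track bounds (lo, hi), initially (-inf, +inf). On '+', the current value becomes lo and we move to the simplest number in (value, hi): value + 1 if hi = +inf, otherwise the midpoint (value + hi)/2. On '-', the current value becomes hi and we move to value - 1 if lo = -inf, otherwise the midpoint (lo + value)/2.
Start at 0.
Step 1: sign = +, move right. Bounds: (0, +inf). Value = 1
Step 2: sign = -, move left. Bounds: (0, 1). Value = 1/2
Step 3: sign = +, move right. Bounds: (1/2, 1). Value = 3/4
The surreal number with sign expansion +-+ is 3/4.

3/4


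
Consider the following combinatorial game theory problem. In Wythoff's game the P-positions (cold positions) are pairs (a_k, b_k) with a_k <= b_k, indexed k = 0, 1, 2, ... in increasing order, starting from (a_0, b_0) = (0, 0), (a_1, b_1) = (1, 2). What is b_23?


By Wythoff's theorem, a_k = floor(k * phi) and b_k = floor(k * phi^2) = a_k + k, where phi = (1 + sqrt(5))/2 is the golden ratio.
phi = (1 + sqrt(5))/2 = 1.618034
phi^2 = phi + 1 = 2.618034
k = 23
k * phi^2 = 23 * 2.618034 = 60.214782
b_23 = floor(k * phi^2) = 60 (check: a_23 + k = 37 + 23 = 60)

60


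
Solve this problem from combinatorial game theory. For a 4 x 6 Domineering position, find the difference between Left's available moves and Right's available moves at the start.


Board is 4 x 6 (rows x cols).
Left (vertical) placements: (rows-1) * cols = 3 * 6 = 18
Right (horizontal) placements: rows * (cols-1) = 4 * 5 = 20
Advantage = Left - Right = 18 - 20 = -2

-2


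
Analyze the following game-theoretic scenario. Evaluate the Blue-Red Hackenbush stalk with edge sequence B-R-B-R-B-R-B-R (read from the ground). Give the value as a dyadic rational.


Edges (from ground): B-R-B-R-B-R-B-R
By Berlekamp's sign-expansion rule, a Blue-Red Hackenbush stalk has the value of the surreal number whose sign sequence is the edge sequence with B -> + and R -> -.
Sign sequence: +-+-+-+-
Trace the sign expansion in the surreal number tree, starting from 0:
Edge 1: B (sign +) -> bounds (0, +inf), value = 1
Edge 2: R (sign -) -> bounds (0, 1), value = 1/2
Edge 3: B (sign +) -> bounds (1/2, 1), value = 3/4
Edge 4: R (sign -) -> bounds (1/2, 3/4), value = 5/8
Edge 5: B (sign +) -> bounds (5/8, 3/4), value = 11/16
Edge 6: R (sign -) -> bounds (5/8, 11/16), value = 21/32
Edge 7: B (sign +) -> bounds (21/32, 11/16), value = 43/64
Edge 8: R (sign -) -> bounds (21/32, 43/64), value = 85/128
Game value = 85/128

85/128


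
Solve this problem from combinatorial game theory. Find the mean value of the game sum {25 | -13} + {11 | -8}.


G1 = {25 | -13}, G2 = {11 | -8}
Each is a switch {a | b} with numbers a > b; its mean value is (a + b)/2, and mean value is additive over game sums: m(G1 + G2) = m(G1) + m(G2).
Mean of G1 = (25 + (-13))/2 = 12/2 = 6
Mean of G2 = (11 + (-8))/2 = 3/2 = 3/2
Mean of G1 + G2 = 6 + 3/2 = 15/2

15/2


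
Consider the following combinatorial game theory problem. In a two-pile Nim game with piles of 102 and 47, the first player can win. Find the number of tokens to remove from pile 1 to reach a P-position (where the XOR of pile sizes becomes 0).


Piles: 102 and 47
Current XOR: 102 XOR 47 = 73 (non-zero, so this is an N-position).
To make the XOR zero, we need to find a move that balances the piles.
For pile 1 (size 102): target = 102 XOR 73 = 47
We reduce pile 1 from 102 to 47.
Tokens removed: 102 - 47 = 55
Verification: 47 XOR 47 = 0

55


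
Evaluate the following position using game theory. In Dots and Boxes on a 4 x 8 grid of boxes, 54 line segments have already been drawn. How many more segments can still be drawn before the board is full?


Grid: 4 x 8 boxes, i.e. 5 rows and 9 columns of dots.
Horizontal edges: (rows + 1) * cols = 5 * 8 = 40
Vertical edges: rows * (cols + 1) = 4 * 9 = 36
Total edges: 40 + 36 = 76
Edges drawn: 54
Remaining: 76 - 54 = 22

22


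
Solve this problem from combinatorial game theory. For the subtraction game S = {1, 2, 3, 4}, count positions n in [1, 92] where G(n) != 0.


Subtraction set S = {1, 2, 3, 4}, so G(n) = n mod 5.
G(n) = 0 when n is a multiple of 5.
Multiples of 5 in [1, 92]: 18
N-positions (nonzero Grundy) = 92 - 18 = 74

74


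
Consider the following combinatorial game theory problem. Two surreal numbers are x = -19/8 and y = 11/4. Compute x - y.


x = -19/8, y = 11/4
Converting to common denominator: 8
x = -19/8, y = 22/8
x - y = -19/8 - 11/4 = -41/8

-41/8


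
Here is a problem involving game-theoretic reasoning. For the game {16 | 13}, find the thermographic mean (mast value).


Game = {16 | 13}, a switch {a | b} with numbers a > b.
Its thermograph has left wall a - t and right wall b + t, which meet at t = (a - b)/2, where both equal (a + b)/2. So the mast (mean value) is at (a + b)/2.
Mean = (16 + (13))/2 = 29/2 = 29/2

29/2


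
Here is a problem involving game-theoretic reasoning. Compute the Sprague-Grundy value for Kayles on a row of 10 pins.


Kayles: a move removes 1 or 2 adjacent pins from a contiguous row.
Removing pins from a row of k leaves two independent rows (a, b) with a + b = k - 1 (one pin) or a + b = k - 2 (two pins); an end removal gives a = 0.
By Sprague-Grundy, G(k) = mex{ G(a) XOR G(b) } over all these splits. G(0) = 0.
G(1): splits (0,0):0^0=0 -> mex({0}) = 1
G(2): splits (0,1):0^1=1 (0,0):0^0=0 -> mex({0, 1}) = 2
G(3): splits (0,2):0^2=2 (1,1):1^1=0 (0,1):0^1=1 -> mex({0, 1, 2}) = 3
G(4): splits (0,3):0^3=3 (1,2):1^2=3 (0,2):0^2=2 (1,1):1^1=0 -> mex({0, 2, 3}) = 1
G(5): splits (0,4):0^1=1 (1,3):1^3=2 (2,2):2^2=0 (0,3):0^3=3 (1,2):1^2=3 -> mex({0, 1, 2, 3}) = 4
G(6) = mex({0, 1, 2, 4}) = 3
G(7) = mex({0, 1, 3, 4, 5}) = 2
G(8) = mex({0, 2, 3, 5, 6}) = 1
G(9) = mex({0, 1, 2, 3, 6, 7}) = 4
G(10) = mex({0, 1, 3, 4, 5, 7}) = 2
Therefore G(10) = 2.

2


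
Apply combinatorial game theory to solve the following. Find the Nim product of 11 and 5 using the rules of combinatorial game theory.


Nim multiplication is bilinear over XOR: (u XOR v) * w = (u*w) XOR (v*w).
So we split each operand into its bit components and XOR the pairwise Nim products.
11 = 1 + 2 + 8 (as XOR of powers of 2).
5 = 1 + 4 (as XOR of powers of 2).
Using the standard Nim-product table on single bits:
  2*2 = 3,   2*4 = 8,   2*8 = 12,
  4*4 = 6,   4*8 = 11,  8*8 = 13,
and  1*x = x (identity), k*l = l*k (commutative).
Pairwise Nim products:
  1 * 1 = 1
  1 * 4 = 4
  2 * 1 = 2
  2 * 4 = 8
  8 * 1 = 8
  8 * 4 = 11
XOR them: 1 XOR 4 XOR 2 XOR 8 XOR 8 XOR 11 = 12.
Result: 11 * 5 = 12 (in Nim).

12


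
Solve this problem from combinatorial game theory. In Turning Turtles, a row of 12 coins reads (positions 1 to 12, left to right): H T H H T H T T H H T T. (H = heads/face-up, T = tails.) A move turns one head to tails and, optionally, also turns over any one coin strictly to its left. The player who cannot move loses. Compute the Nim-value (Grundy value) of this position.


Coins: H T H H T H T T H H T T
Key fact: a single head at position k behaves exactly like a Nim heap of size k (turning it to T and optionally flipping a coin at j < k corresponds to moving the heap from k to j, or to 0), and heads combine as a disjunctive sum (two heads at the same place would cancel, matching j XOR j = 0). So the Nim-value is the XOR of the 1-indexed positions of the heads.
Face-up positions (1-indexed): [1, 3, 4, 6, 9, 10]
XOR 0 with 1: 0 XOR 1 = 1
XOR 1 with 3: 1 XOR 3 = 2
XOR 2 with 4: 2 XOR 4 = 6
XOR 6 with 6: 6 XOR 6 = 0
XOR 0 with 9: 0 XOR 9 = 9
XOR 9 with 10: 9 XOR 10 = 3
Nim-value = 3

3


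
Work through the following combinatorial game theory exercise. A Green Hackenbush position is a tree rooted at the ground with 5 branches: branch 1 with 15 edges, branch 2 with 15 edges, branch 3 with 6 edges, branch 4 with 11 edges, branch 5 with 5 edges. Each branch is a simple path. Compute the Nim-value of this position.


The tree has 5 branches from the ground vertex.
In Green Hackenbush, the Nim-value of a simple path of length k is k.
Branch 1: length 15, Nim-value = 15
Branch 2: length 15, Nim-value = 15
Branch 3: length 6, Nim-value = 6
Branch 4: length 11, Nim-value = 11
Branch 5: length 5, Nim-value = 5
Total Nim-value = XOR of all branch values:
0 XOR 15 = 15
15 XOR 15 = 0
0 XOR 6 = 6
6 XOR 11 = 13
13 XOR 5 = 8
Nim-value of the tree = 8

8


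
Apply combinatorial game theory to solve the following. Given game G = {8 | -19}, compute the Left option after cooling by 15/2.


Original game: {8 | -19} (a switch {a | b} with a > b).
Cooling by t (for t below the temperature (a - b)/2 = 27/2) taxes each move by t: {a | b} cooled by t is {a - t | b + t}.
Cooling amount: t = 15/2
Cooled Left option: 8 - 15/2 = 1/2
Cooled Right option: -19 + 15/2 = -23/2
Cooled game: {1/2 | -23/2}
Left option = 1/2

1/2


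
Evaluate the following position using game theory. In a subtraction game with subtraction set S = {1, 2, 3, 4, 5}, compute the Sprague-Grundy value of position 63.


The subtraction set is S = {1, 2, 3, 4, 5}.
G(k) = mex{ G(k - s) : s in S, s <= k }. We compute iteratively: G(0) = 0.
G(1) = mex({0}) = 1
G(2) = mex({0, 1}) = 2
G(3) = mex({0, 1, 2}) = 3
G(4) = mex({0, 1, 2, 3}) = 4
G(5) = mex({0, 1, 2, 3, 4}) = 5
G(6) = mex({1, 2, 3, 4, 5}) = 0
G(7) = mex({0, 2, 3, 4, 5}) = 1
G(8) = mex({0, 1, 3, 4, 5}) = 2
G(9) = mex({0, 1, 2, 4, 5}) = 3
G(10) = mex({0, 1, 2, 3, 5}) = 4
Observe that G(6)..G(10) = 0, 1, 2, 3, 4 repeats G(0)..G(4) = 0, 1, 2, 3, 4.
For k >= max(S) = 5, G(k) is determined by the previous 5 values G(k-5)..G(k-1); a window of 5 consecutive values has recurred shifted by 6, so by induction G(k + 6) = G(k) for all k >= 0: the sequence is periodic from the start with period 6.
One period: G(0..5) = 0, 1, 2, 3, 4, 5.
63 mod 6 = 3, so G(63) = G(3) = 3.

3


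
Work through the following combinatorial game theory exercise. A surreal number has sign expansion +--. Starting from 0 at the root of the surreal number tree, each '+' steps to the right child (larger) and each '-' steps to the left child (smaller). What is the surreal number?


Sign expansion: +--
Rule: track bounds (lo, hi), initially (-inf, +inf). On '+', the current value becomes lo and we move to the simplest number in (value, hi): value + 1 if hi = +inf, otherwise the midpoint (value + hi)/2. On '-', the current value becomes hi and we move to value - 1 if lo = -inf, otherwise the midpoint (lo + value)/2.
Start at 0.
Step 1: sign = +, move right. Bounds: (0, +inf). Value = 1
Step 2: sign = -, move left. Bounds: (0, 1). Value = 1/2
Step 3: sign = -, move left. Bounds: (0, 1/2). Value = 1/4
The surreal number with sign expansion +-- is 1/4.

1/4


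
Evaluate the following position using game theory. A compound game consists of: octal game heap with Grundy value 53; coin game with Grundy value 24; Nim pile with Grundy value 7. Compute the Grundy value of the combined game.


By the Sprague-Grundy theorem, the Grundy value of a sum of games is the XOR of individual Grundy values.
octal game heap: Grundy value = 53. Running XOR: 0 XOR 53 = 53
coin game: Grundy value = 24. Running XOR: 53 XOR 24 = 45
Nim pile: Grundy value = 7. Running XOR: 45 XOR 7 = 42
The combined Grundy value is 42.

42


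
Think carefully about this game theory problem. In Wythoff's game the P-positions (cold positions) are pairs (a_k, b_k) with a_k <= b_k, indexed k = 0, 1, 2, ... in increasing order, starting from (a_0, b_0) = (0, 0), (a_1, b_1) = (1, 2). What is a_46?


By Wythoff's theorem, a_k = floor(k * phi) and b_k = floor(k * phi^2) = a_k + k, where phi = (1 + sqrt(5))/2 is the golden ratio.
phi = (1 + sqrt(5))/2 = 1.618034
k = 46
k * phi = 46 * 1.618034 = 74.429563
a_46 = floor(k * phi) = 74

74


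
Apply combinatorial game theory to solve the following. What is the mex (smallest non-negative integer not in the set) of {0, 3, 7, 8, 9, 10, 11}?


Set = {0, 3, 7, 8, 9, 10, 11}
0 is in the set.
1 is NOT in the set. This is the mex.
mex = 1

1


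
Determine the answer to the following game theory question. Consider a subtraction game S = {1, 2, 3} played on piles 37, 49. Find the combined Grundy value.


Subtraction set: {1, 2, 3}
For this subtraction set, G(n) = n mod 4 (period = max + 1 = 4).
Pile 1 (size 37): G(37) = 37 mod 4 = 1
Pile 2 (size 49): G(49) = 49 mod 4 = 1
Total Grundy value = XOR of all: 1 XOR 1 = 0

0


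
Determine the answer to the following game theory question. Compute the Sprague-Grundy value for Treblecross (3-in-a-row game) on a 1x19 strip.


Treblecross: place X on empty cells; 3-in-a-row wins.
Playing within two cells of an existing X lets the opponent win at once, so sensible play treats the cells i-2..i+2 around each X as dead. The player left with no safe cell loses, so this is a normal-play take-away game on strips of safe cells.
Placing X at cell i (0-indexed) of a strip of k safe cells leaves independent strips of sizes max(0, i-2) and max(0, k-i-3). Hence G(k) = mex{ G(max(0,i-2)) XOR G(max(0,k-i-3)) : 0 <= i < k }, with G(0) = 0.
G(1): splits (0,0):0^0=0 -> mex({0}) = 1
G(2): splits (0,0):0^0=0 -> mex({0}) = 1
G(3): splits (0,0):0^0=0 -> mex({0}) = 1
G(4): splits (0,1):0^1=1 (0,0):0^0=0 -> mex({0, 1}) = 2
G(5): splits (0,2):0^1=1 (0,1):0^1=1 (0,0):0^0=0 -> mex({0, 1}) = 2
G(6) = mex({1}) = 0
G(7) = mex({0, 1, 2}) = 3
G(8) = mex({0, 1, 2}) = 3
G(9) = mex({0, 2}) = 1
G(10) = mex({0, 2, 3}) = 1
G(11) = mex({0, 3}) = 1
G(12) = mex({1, 3}) = 0
G(13) = mex({0, 1, 2, 3}) = 4
G(14) = mex({0, 1, 2}) = 3
G(15) = mex({0, 1, 2}) = 3
G(16) = mex({0, 1, 2, 4}) = 3
G(17) = mex({0, 1, 3, 4}) = 2
G(18) = mex({0, 1, 3, 4}) = 2
G(19) = mex({0, 1, 3, 5}) = 2
Therefore G(19) = 2.

2


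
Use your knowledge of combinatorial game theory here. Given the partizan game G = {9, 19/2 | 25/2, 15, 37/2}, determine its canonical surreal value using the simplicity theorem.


Left options: {9, 19/2}, max = 19/2
Right options: {25/2, 15, 37/2}, min = 25/2
All options are numbers and max(Left) < min(Right), so by the simplicity theorem the value is the simplest (earliest-born) number strictly between 19/2 and 25/2.
Integers 10 through 12 all lie strictly between 19/2 and 25/2.
Among integers, the simplest (lowest birthday = smallest |n|; 0 is born on day 0, +-n on day n) is 10.
No non-integer in the interval can be simpler: if x is a non-integer in the interval, then floor(x) or ceil(x) also lies in the interval (the interval contains an integer), and both are proper prefixes of x's sign expansion, i.e. born earlier. So the game value is 10.
Game value = 10

10


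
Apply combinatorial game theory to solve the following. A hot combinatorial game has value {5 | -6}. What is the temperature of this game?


The game is {5 | -6}, a switch {a | b} with numbers a > b.
Cooling {a | b} by t gives {a - t | b + t}, which stops being hot when a - t = b + t, i.e. at t = (a - b)/2. So the temperature of a switch is (a - b)/2.
Temperature = (Left option - Right option) / 2
= (5 - (-6)) / 2
= 11 / 2
= 11/2

11/2


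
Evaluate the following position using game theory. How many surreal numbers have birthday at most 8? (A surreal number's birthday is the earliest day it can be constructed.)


Day 0: {|} = 0 is born. Count = 1.
Day n: the number of surreal numbers born by day n is 2^(n+1) - 1.
By day 0: 2^1 - 1 = 1
By day 1: 2^2 - 1 = 3
By day 2: 2^3 - 1 = 7
By day 3: 2^4 - 1 = 15
By day 4: 2^5 - 1 = 31
By day 5: 2^6 - 1 = 63
By day 6: 2^7 - 1 = 127
By day 7: 2^8 - 1 = 255
By day 8: 2^9 - 1 = 511
By day 8: 511 surreal numbers.

511


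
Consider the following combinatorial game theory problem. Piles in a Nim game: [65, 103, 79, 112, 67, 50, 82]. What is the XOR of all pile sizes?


We need the XOR (exclusive or) of all pile sizes.
After XOR-ing pile 1 (size 65): 0 XOR 65 = 65
After XOR-ing pile 2 (size 103): 65 XOR 103 = 38
After XOR-ing pile 3 (size 79): 38 XOR 79 = 105
After XOR-ing pile 4 (size 112): 105 XOR 112 = 25
After XOR-ing pile 5 (size 67): 25 XOR 67 = 90
After XOR-ing pile 6 (size 50): 90 XOR 50 = 104
After XOR-ing pile 7 (size 82): 104 XOR 82 = 58
The Nim-value of this position is 58.

58


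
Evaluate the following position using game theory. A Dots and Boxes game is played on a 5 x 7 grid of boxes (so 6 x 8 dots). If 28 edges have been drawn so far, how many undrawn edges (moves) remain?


Grid: 5 x 7 boxes, i.e. 6 rows and 8 columns of dots.
Horizontal edges: (rows + 1) * cols = 6 * 7 = 42
Vertical edges: rows * (cols + 1) = 5 * 8 = 40
Total edges: 42 + 40 = 82
Edges drawn: 28
Remaining: 82 - 28 = 54

54


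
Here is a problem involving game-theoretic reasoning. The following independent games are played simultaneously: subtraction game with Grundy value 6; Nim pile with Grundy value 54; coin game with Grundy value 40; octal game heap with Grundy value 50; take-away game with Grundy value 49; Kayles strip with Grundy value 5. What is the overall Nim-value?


By the Sprague-Grundy theorem, the Grundy value of a sum of games is the XOR of individual Grundy values.
subtraction game: Grundy value = 6. Running XOR: 0 XOR 6 = 6
Nim pile: Grundy value = 54. Running XOR: 6 XOR 54 = 48
coin game: Grundy value = 40. Running XOR: 48 XOR 40 = 24
octal game heap: Grundy value = 50. Running XOR: 24 XOR 50 = 42
take-away game: Grundy value = 49. Running XOR: 42 XOR 49 = 27
Kayles strip: Grundy value = 5. Running XOR: 27 XOR 5 = 30
The combined Grundy value is 30.

30


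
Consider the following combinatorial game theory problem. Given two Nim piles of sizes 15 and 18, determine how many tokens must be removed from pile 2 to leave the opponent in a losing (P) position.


Piles: 15 and 18
Current XOR: 15 XOR 18 = 29 (non-zero, so this is an N-position).
To make the XOR zero, we need to find a move that balances the piles.
For pile 2 (size 18): target = 18 XOR 29 = 15
We reduce pile 2 from 18 to 15.
Tokens removed: 18 - 15 = 3
Verification: 15 XOR 15 = 0

3


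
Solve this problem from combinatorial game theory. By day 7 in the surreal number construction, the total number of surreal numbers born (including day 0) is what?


Day 0: {|} = 0 is born. Count = 1.
Day n: the number of surreal numbers born by day n is 2^(n+1) - 1.
By day 0: 2^1 - 1 = 1
By day 1: 2^2 - 1 = 3
By day 2: 2^3 - 1 = 7
By day 3: 2^4 - 1 = 15
By day 4: 2^5 - 1 = 31
By day 5: 2^6 - 1 = 63
By day 6: 2^7 - 1 = 127
By day 7: 2^8 - 1 = 255
By day 7: 255 surreal numbers.

255


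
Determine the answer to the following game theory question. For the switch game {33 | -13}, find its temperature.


The game is {33 | -13}, a switch {a | b} with numbers a > b.
Cooling {a | b} by t gives {a - t | b + t}, which stops being hot when a - t = b + t, i.e. at t = (a - b)/2. So the temperature of a switch is (a - b)/2.
Temperature = (Left option - Right option) / 2
= (33 - (-13)) / 2
= 46 / 2
= 23

23


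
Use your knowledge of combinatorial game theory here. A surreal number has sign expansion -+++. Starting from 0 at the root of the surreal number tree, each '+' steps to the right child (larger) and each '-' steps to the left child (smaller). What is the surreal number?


Sign expansion: -+++
Rule: track bounds (lo, hi), initially (-inf, +inf). On '+', the current value becomes lo and we move to the simplest number in (value, hi): value + 1 if hi = +inf, otherwise the midpoint (value + hi)/2. On '-', the current value becomes hi and we move to value - 1 if lo = -inf, otherwise the midpoint (lo + value)/2.
Start at 0.
Step 1: sign = -, move left. Bounds: (-inf, 0). Value = -1
Step 2: sign = +, move right. Bounds: (-1, 0). Value = -1/2
Step 3: sign = +, move right. Bounds: (-1/2, 0). Value = -1/4
Step 4: sign = +, move right. Bounds: (-1/4, 0). Value = -1/8
The surreal number with sign expansion -+++ is -1/8.

-1/8
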